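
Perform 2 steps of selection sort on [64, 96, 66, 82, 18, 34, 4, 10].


Initial: [64, 96, 66, 82, 18, 34, 4, 10]
Step 1: min=4 at 6
  Swap: [4, 96, 66, 82, 18, 34, 64, 10]
Step 2: min=10 at 7
  Swap: [4, 10, 66, 82, 18, 34, 64, 96]

After 2 steps: [4, 10, 66, 82, 18, 34, 64, 96]


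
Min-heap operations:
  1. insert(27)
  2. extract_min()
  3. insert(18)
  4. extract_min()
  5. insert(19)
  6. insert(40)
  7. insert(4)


insert(27) -> [27]
extract_min()->27, []
insert(18) -> [18]
extract_min()->18, []
insert(19) -> [19]
insert(40) -> [19, 40]
insert(4) -> [4, 40, 19]

Final heap: [4, 40, 19]


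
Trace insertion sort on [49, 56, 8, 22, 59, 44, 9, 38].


Initial: [49, 56, 8, 22, 59, 44, 9, 38]
Insert 56: [49, 56, 8, 22, 59, 44, 9, 38]
Insert 8: [8, 49, 56, 22, 59, 44, 9, 38]
Insert 22: [8, 22, 49, 56, 59, 44, 9, 38]
Insert 59: [8, 22, 49, 56, 59, 44, 9, 38]
Insert 44: [8, 22, 44, 49, 56, 59, 9, 38]
Insert 9: [8, 9, 22, 44, 49, 56, 59, 38]
Insert 38: [8, 9, 22, 38, 44, 49, 56, 59]

Sorted: [8, 9, 22, 38, 44, 49, 56, 59]


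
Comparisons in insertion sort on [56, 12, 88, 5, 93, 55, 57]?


Algorithm: insertion sort
Input: [56, 12, 88, 5, 93, 55, 57]
Sorted: [5, 12, 55, 56, 57, 88, 93]

13


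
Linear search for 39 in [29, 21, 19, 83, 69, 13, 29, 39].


i=0: 29!=39
i=1: 21!=39
i=2: 19!=39
i=3: 83!=39
i=4: 69!=39
i=5: 13!=39
i=6: 29!=39
i=7: 39==39 found!

Found at 7, 8 comps


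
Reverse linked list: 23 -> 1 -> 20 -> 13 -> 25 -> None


Step 1: curr=23, set curr.next=prev(None) | reversed so far: 23
Step 2: curr=1, set curr.next=prev(23) | reversed so far: 1 -> 23
Step 3: curr=20, set curr.next=prev(1) | reversed so far: 20 -> 1 -> 23
Step 4: curr=13, set curr.next=prev(20) | reversed so far: 13 -> 20 -> 1 -> 23
Step 5: curr=25, set curr.next=prev(13) | reversed so far: 25 -> 13 -> 20 -> 1 -> 23

25 -> 13 -> 20 -> 1 -> 23 -> None


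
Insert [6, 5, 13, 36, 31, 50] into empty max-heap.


Insert 6: [6]
Insert 5: [6, 5]
Insert 13: [13, 5, 6]
Insert 36: [36, 13, 6, 5]
Insert 31: [36, 31, 6, 5, 13]
Insert 50: [50, 31, 36, 5, 13, 6]

Final heap: [50, 31, 36, 5, 13, 6]


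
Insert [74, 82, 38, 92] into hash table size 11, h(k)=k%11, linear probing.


Insert 74: h=8 -> slot 8
Insert 82: h=5 -> slot 5
Insert 38: h=5, 1 probes -> slot 6
Insert 92: h=4 -> slot 4

Table: [None, None, None, None, 92, 82, 38, None, 74, None, None]


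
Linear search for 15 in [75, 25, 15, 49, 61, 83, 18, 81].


i=0: 75!=15
i=1: 25!=15
i=2: 15==15 found!

Found at 2, 3 comps


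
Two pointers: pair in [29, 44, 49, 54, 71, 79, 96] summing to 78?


lo=0(29)+hi=6(96)=125
lo=0(29)+hi=5(79)=108
lo=0(29)+hi=4(71)=100
lo=0(29)+hi=3(54)=83
lo=0(29)+hi=2(49)=78

Yes: 29+49=78


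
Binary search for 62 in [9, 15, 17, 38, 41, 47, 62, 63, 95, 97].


Step 1: lo=0, hi=9, mid=4, val=41
Step 2: lo=5, hi=9, mid=7, val=63
Step 3: lo=5, hi=6, mid=5, val=47
Step 4: lo=6, hi=6, mid=6, val=62

Found at index 6


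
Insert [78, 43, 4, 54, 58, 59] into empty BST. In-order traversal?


Insert 78: root
Insert 43: L from 78
Insert 4: L from 78 -> L from 43
Insert 54: L from 78 -> R from 43
Insert 58: L from 78 -> R from 43 -> R from 54
Insert 59: L from 78 -> R from 43 -> R from 54 -> R from 58

In-order: [4, 43, 54, 58, 59, 78]


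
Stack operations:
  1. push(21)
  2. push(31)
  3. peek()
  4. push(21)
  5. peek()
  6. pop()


push(21) -> [21]
push(31) -> [21, 31]
peek()->31
push(21) -> [21, 31, 21]
peek()->21
pop()->21, [21, 31]

Final stack: [21, 31]


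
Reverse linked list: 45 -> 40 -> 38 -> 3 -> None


Step 1: curr=45, set curr.next=prev(None) | reversed so far: 45
Step 2: curr=40, set curr.next=prev(45) | reversed so far: 40 -> 45
Step 3: curr=38, set curr.next=prev(40) | reversed so far: 38 -> 40 -> 45
Step 4: curr=3, set curr.next=prev(38) | reversed so far: 3 -> 38 -> 40 -> 45

3 -> 38 -> 40 -> 45 -> None


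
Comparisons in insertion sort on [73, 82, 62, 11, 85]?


Algorithm: insertion sort
Input: [73, 82, 62, 11, 85]
Sorted: [11, 62, 73, 82, 85]

7


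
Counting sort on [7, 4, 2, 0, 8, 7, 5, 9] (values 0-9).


Input: [7, 4, 2, 0, 8, 7, 5, 9]
Counts: [1, 0, 1, 0, 1, 1, 0, 2, 1, 1]

Sorted: [0, 2, 4, 5, 7, 7, 8, 9]


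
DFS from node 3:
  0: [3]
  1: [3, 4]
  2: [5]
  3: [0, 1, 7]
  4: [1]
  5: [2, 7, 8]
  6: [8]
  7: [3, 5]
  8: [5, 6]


Visit 3, push [7, 1, 0]
Visit 0, push []
Visit 1, push [4]
Visit 4, push []
Visit 7, push [5]
Visit 5, push [8, 2]
Visit 2, push []
Visit 8, push [6]
Visit 6, push []

DFS order: [3, 0, 1, 4, 7, 5, 2, 8, 6]


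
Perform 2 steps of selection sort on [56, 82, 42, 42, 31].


Initial: [56, 82, 42, 42, 31]
Step 1: min=31 at 4
  Swap: [31, 82, 42, 42, 56]
Step 2: min=42 at 2
  Swap: [31, 42, 82, 42, 56]

After 2 steps: [31, 42, 82, 42, 56]


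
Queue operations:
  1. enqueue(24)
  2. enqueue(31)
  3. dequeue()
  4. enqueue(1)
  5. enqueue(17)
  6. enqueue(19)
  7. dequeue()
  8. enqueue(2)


enqueue(24) -> [24]
enqueue(31) -> [24, 31]
dequeue()->24, [31]
enqueue(1) -> [31, 1]
enqueue(17) -> [31, 1, 17]
enqueue(19) -> [31, 1, 17, 19]
dequeue()->31, [1, 17, 19]
enqueue(2) -> [1, 17, 19, 2]

Final queue: [1, 17, 19, 2]


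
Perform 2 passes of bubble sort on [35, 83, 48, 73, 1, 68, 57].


Initial: [35, 83, 48, 73, 1, 68, 57]
Pass 1: [35, 48, 73, 1, 68, 57, 83] (5 swaps)
Pass 2: [35, 48, 1, 68, 57, 73, 83] (3 swaps)

After 2 passes: [35, 48, 1, 68, 57, 73, 83]


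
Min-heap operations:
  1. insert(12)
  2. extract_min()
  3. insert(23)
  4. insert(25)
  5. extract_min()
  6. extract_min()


insert(12) -> [12]
extract_min()->12, []
insert(23) -> [23]
insert(25) -> [23, 25]
extract_min()->23, [25]
extract_min()->25, []

Final heap: []


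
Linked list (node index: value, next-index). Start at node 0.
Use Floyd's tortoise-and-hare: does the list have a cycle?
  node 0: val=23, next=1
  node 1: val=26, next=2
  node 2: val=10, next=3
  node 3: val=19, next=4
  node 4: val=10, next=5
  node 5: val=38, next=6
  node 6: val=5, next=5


Floyd's tortoise (slow, +1) and hare (fast, +2):
  init: slow=0, fast=0
  step 1: slow=1, fast=2
  step 2: slow=2, fast=4
  step 3: slow=3, fast=6
  step 4: slow=4, fast=6
  step 5: slow=5, fast=6
  step 6: slow=6, fast=6
  slow == fast at node 6: cycle detected

Cycle: yes


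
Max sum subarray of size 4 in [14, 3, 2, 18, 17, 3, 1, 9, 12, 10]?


[0:4]: 37
[1:5]: 40
[2:6]: 40
[3:7]: 39
[4:8]: 30
[5:9]: 25
[6:10]: 32

Max: 40 at [1:5]


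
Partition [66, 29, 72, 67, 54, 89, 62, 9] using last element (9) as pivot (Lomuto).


Pivot: 9
Place pivot at 0: [9, 29, 72, 67, 54, 89, 62, 66]

Partitioned: [9, 29, 72, 67, 54, 89, 62, 66]


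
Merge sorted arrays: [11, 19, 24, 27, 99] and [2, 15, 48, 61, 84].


Take 2 from B
Take 11 from A
Take 15 from B
Take 19 from A
Take 24 from A
Take 27 from A
Take 48 from B
Take 61 from B
Take 84 from B

Merged: [2, 11, 15, 19, 24, 27, 48, 61, 84, 99]


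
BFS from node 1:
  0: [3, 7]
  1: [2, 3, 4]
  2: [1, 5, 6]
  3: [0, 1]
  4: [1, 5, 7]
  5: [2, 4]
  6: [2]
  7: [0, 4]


Visit 1, enqueue [2, 3, 4]
Visit 2, enqueue [5, 6]
Visit 3, enqueue [0]
Visit 4, enqueue [7]
Visit 5, enqueue []
Visit 6, enqueue []
Visit 0, enqueue []
Visit 7, enqueue []

BFS order: [1, 2, 3, 4, 5, 6, 0, 7]


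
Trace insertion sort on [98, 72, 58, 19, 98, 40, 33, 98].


Initial: [98, 72, 58, 19, 98, 40, 33, 98]
Insert 72: [72, 98, 58, 19, 98, 40, 33, 98]
Insert 58: [58, 72, 98, 19, 98, 40, 33, 98]
Insert 19: [19, 58, 72, 98, 98, 40, 33, 98]
Insert 98: [19, 58, 72, 98, 98, 40, 33, 98]
Insert 40: [19, 40, 58, 72, 98, 98, 33, 98]
Insert 33: [19, 33, 40, 58, 72, 98, 98, 98]
Insert 98: [19, 33, 40, 58, 72, 98, 98, 98]

Sorted: [19, 33, 40, 58, 72, 98, 98, 98]


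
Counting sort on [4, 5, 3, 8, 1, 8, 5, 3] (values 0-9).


Input: [4, 5, 3, 8, 1, 8, 5, 3]
Counts: [0, 1, 0, 2, 1, 2, 0, 0, 2, 0]

Sorted: [1, 3, 3, 4, 5, 5, 8, 8]


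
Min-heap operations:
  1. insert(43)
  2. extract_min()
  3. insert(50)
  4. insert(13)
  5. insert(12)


insert(43) -> [43]
extract_min()->43, []
insert(50) -> [50]
insert(13) -> [13, 50]
insert(12) -> [12, 50, 13]

Final heap: [12, 50, 13]


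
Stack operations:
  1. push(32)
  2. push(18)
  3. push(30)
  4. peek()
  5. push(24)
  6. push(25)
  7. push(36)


push(32) -> [32]
push(18) -> [32, 18]
push(30) -> [32, 18, 30]
peek()->30
push(24) -> [32, 18, 30, 24]
push(25) -> [32, 18, 30, 24, 25]
push(36) -> [32, 18, 30, 24, 25, 36]

Final stack: [32, 18, 30, 24, 25, 36]


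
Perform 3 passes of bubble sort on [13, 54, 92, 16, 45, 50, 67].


Initial: [13, 54, 92, 16, 45, 50, 67]
Pass 1: [13, 54, 16, 45, 50, 67, 92] (4 swaps)
Pass 2: [13, 16, 45, 50, 54, 67, 92] (3 swaps)
Pass 3: [13, 16, 45, 50, 54, 67, 92] (0 swaps)

After 3 passes: [13, 16, 45, 50, 54, 67, 92]


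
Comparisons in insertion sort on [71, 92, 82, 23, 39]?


Algorithm: insertion sort
Input: [71, 92, 82, 23, 39]
Sorted: [23, 39, 71, 82, 92]

10


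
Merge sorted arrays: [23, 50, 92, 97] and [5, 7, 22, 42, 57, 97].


Take 5 from B
Take 7 from B
Take 22 from B
Take 23 from A
Take 42 from B
Take 50 from A
Take 57 from B
Take 92 from A
Take 97 from A

Merged: [5, 7, 22, 23, 42, 50, 57, 92, 97, 97]


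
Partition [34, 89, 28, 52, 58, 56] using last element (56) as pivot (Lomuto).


Pivot: 56
  34 <= 56: advance i (no swap)
  28 <= 56: swap -> [34, 28, 89, 52, 58, 56]
  52 <= 56: swap -> [34, 28, 52, 89, 58, 56]
Place pivot at 3: [34, 28, 52, 56, 58, 89]

Partitioned: [34, 28, 52, 56, 58, 89]


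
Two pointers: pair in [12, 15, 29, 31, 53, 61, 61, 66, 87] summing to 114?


lo=0(12)+hi=8(87)=99
lo=1(15)+hi=8(87)=102
lo=2(29)+hi=8(87)=116
lo=2(29)+hi=7(66)=95
lo=3(31)+hi=7(66)=97
lo=4(53)+hi=7(66)=119
lo=4(53)+hi=6(61)=114

Yes: 53+61=114


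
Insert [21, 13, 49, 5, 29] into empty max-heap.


Insert 21: [21]
Insert 13: [21, 13]
Insert 49: [49, 13, 21]
Insert 5: [49, 13, 21, 5]
Insert 29: [49, 29, 21, 5, 13]

Final heap: [49, 29, 21, 5, 13]


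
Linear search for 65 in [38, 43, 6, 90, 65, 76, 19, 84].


i=0: 38!=65
i=1: 43!=65
i=2: 6!=65
i=3: 90!=65
i=4: 65==65 found!

Found at 4, 5 comps


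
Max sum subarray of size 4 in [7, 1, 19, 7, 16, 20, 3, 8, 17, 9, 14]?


[0:4]: 34
[1:5]: 43
[2:6]: 62
[3:7]: 46
[4:8]: 47
[5:9]: 48
[6:10]: 37
[7:11]: 48

Max: 62 at [2:6]


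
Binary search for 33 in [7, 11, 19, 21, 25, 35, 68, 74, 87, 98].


Step 1: lo=0, hi=9, mid=4, val=25
Step 2: lo=5, hi=9, mid=7, val=74
Step 3: lo=5, hi=6, mid=5, val=35

Not found


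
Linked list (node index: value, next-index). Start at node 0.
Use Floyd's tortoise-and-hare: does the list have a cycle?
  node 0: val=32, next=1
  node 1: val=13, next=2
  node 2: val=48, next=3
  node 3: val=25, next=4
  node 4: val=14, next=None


Floyd's tortoise (slow, +1) and hare (fast, +2):
  init: slow=0, fast=0
  step 1: slow=1, fast=2
  step 2: slow=2, fast=4
  step 3: fast -> None, no cycle

Cycle: no


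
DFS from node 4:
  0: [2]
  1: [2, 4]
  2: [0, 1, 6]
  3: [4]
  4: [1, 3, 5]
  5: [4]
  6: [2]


Visit 4, push [5, 3, 1]
Visit 1, push [2]
Visit 2, push [6, 0]
Visit 0, push []
Visit 6, push []
Visit 3, push []
Visit 5, push []

DFS order: [4, 1, 2, 0, 6, 3, 5]


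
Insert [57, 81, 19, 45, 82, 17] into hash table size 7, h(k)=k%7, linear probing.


Insert 57: h=1 -> slot 1
Insert 81: h=4 -> slot 4
Insert 19: h=5 -> slot 5
Insert 45: h=3 -> slot 3
Insert 82: h=5, 1 probes -> slot 6
Insert 17: h=3, 4 probes -> slot 0

Table: [17, 57, None, 45, 81, 19, 82]


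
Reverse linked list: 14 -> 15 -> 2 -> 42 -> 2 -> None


Step 1: curr=14, set curr.next=prev(None) | reversed so far: 14
Step 2: curr=15, set curr.next=prev(14) | reversed so far: 15 -> 14
Step 3: curr=2, set curr.next=prev(15) | reversed so far: 2 -> 15 -> 14
Step 4: curr=42, set curr.next=prev(2) | reversed so far: 42 -> 2 -> 15 -> 14
Step 5: curr=2, set curr.next=prev(42) | reversed so far: 2 -> 42 -> 2 -> 15 -> 14

2 -> 42 -> 2 -> 15 -> 14 -> None


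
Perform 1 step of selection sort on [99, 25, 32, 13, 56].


Initial: [99, 25, 32, 13, 56]
Step 1: min=13 at 3
  Swap: [13, 25, 32, 99, 56]

After 1 step: [13, 25, 32, 99, 56]


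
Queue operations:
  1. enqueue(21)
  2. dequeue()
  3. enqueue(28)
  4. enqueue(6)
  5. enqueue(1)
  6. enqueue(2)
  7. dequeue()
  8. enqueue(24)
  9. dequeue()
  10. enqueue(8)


enqueue(21) -> [21]
dequeue()->21, []
enqueue(28) -> [28]
enqueue(6) -> [28, 6]
enqueue(1) -> [28, 6, 1]
enqueue(2) -> [28, 6, 1, 2]
dequeue()->28, [6, 1, 2]
enqueue(24) -> [6, 1, 2, 24]
dequeue()->6, [1, 2, 24]
enqueue(8) -> [1, 2, 24, 8]

Final queue: [1, 2, 24, 8]


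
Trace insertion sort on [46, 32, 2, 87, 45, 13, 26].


Initial: [46, 32, 2, 87, 45, 13, 26]
Insert 32: [32, 46, 2, 87, 45, 13, 26]
Insert 2: [2, 32, 46, 87, 45, 13, 26]
Insert 87: [2, 32, 46, 87, 45, 13, 26]
Insert 45: [2, 32, 45, 46, 87, 13, 26]
Insert 13: [2, 13, 32, 45, 46, 87, 26]
Insert 26: [2, 13, 26, 32, 45, 46, 87]

Sorted: [2, 13, 26, 32, 45, 46, 87]


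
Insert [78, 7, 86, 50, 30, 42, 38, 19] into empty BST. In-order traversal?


Insert 78: root
Insert 7: L from 78
Insert 86: R from 78
Insert 50: L from 78 -> R from 7
Insert 30: L from 78 -> R from 7 -> L from 50
Insert 42: L from 78 -> R from 7 -> L from 50 -> R from 30
Insert 38: L from 78 -> R from 7 -> L from 50 -> R from 30 -> L from 42
Insert 19: L from 78 -> R from 7 -> L from 50 -> L from 30

In-order: [7, 19, 30, 38, 42, 50, 78, 86]


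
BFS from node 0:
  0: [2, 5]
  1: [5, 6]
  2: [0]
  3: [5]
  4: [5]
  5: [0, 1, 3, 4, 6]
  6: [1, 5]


Visit 0, enqueue [2, 5]
Visit 2, enqueue []
Visit 5, enqueue [1, 3, 4, 6]
Visit 1, enqueue []
Visit 3, enqueue []
Visit 4, enqueue []
Visit 6, enqueue []

BFS order: [0, 2, 5, 1, 3, 4, 6]


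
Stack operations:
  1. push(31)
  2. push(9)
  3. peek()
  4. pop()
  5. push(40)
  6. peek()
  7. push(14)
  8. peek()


push(31) -> [31]
push(9) -> [31, 9]
peek()->9
pop()->9, [31]
push(40) -> [31, 40]
peek()->40
push(14) -> [31, 40, 14]
peek()->14

Final stack: [31, 40, 14]


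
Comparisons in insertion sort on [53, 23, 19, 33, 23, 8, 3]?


Algorithm: insertion sort
Input: [53, 23, 19, 33, 23, 8, 3]
Sorted: [3, 8, 19, 23, 23, 33, 53]

19


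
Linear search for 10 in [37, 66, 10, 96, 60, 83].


i=0: 37!=10
i=1: 66!=10
i=2: 10==10 found!

Found at 2, 3 comps


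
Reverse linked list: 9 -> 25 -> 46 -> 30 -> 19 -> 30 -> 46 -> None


Step 1: curr=9, set curr.next=prev(None) | reversed so far: 9
Step 2: curr=25, set curr.next=prev(9) | reversed so far: 25 -> 9
Step 3: curr=46, set curr.next=prev(25) | reversed so far: 46 -> 25 -> 9
Step 4: curr=30, set curr.next=prev(46) | reversed so far: 30 -> 46 -> 25 -> 9
Step 5: curr=19, set curr.next=prev(30) | reversed so far: 19 -> 30 -> 46 -> 25 -> 9
Step 6: curr=30, set curr.next=prev(19) | reversed so far: 30 -> 19 -> 30 -> 46 -> 25 -> 9
Step 7: curr=46, set curr.next=prev(30) | reversed so far: 46 -> 30 -> 19 -> 30 -> 46 -> 25 -> 9

46 -> 30 -> 19 -> 30 -> 46 -> 25 -> 9 -> None


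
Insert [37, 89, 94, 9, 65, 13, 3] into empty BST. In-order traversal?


Insert 37: root
Insert 89: R from 37
Insert 94: R from 37 -> R from 89
Insert 9: L from 37
Insert 65: R from 37 -> L from 89
Insert 13: L from 37 -> R from 9
Insert 3: L from 37 -> L from 9

In-order: [3, 9, 13, 37, 65, 89, 94]


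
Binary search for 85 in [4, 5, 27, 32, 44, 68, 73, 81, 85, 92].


Step 1: lo=0, hi=9, mid=4, val=44
Step 2: lo=5, hi=9, mid=7, val=81
Step 3: lo=8, hi=9, mid=8, val=85

Found at index 8


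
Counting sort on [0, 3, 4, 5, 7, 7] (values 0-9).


Input: [0, 3, 4, 5, 7, 7]
Counts: [1, 0, 0, 1, 1, 1, 0, 2, 0, 0]

Sorted: [0, 3, 4, 5, 7, 7]


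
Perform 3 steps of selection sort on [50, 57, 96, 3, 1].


Initial: [50, 57, 96, 3, 1]
Step 1: min=1 at 4
  Swap: [1, 57, 96, 3, 50]
Step 2: min=3 at 3
  Swap: [1, 3, 96, 57, 50]
Step 3: min=50 at 4
  Swap: [1, 3, 50, 57, 96]

After 3 steps: [1, 3, 50, 57, 96]


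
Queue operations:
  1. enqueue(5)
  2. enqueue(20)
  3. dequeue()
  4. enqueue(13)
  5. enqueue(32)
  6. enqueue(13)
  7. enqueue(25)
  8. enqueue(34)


enqueue(5) -> [5]
enqueue(20) -> [5, 20]
dequeue()->5, [20]
enqueue(13) -> [20, 13]
enqueue(32) -> [20, 13, 32]
enqueue(13) -> [20, 13, 32, 13]
enqueue(25) -> [20, 13, 32, 13, 25]
enqueue(34) -> [20, 13, 32, 13, 25, 34]

Final queue: [20, 13, 32, 13, 25, 34]


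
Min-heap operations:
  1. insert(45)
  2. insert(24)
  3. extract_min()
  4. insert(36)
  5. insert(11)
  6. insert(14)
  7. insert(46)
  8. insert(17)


insert(45) -> [45]
insert(24) -> [24, 45]
extract_min()->24, [45]
insert(36) -> [36, 45]
insert(11) -> [11, 45, 36]
insert(14) -> [11, 14, 36, 45]
insert(46) -> [11, 14, 36, 45, 46]
insert(17) -> [11, 14, 17, 45, 46, 36]

Final heap: [11, 14, 17, 45, 46, 36]


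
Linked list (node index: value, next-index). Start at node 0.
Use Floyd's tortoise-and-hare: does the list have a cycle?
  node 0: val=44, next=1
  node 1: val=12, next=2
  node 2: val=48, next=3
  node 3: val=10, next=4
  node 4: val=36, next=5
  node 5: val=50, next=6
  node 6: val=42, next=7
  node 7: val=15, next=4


Floyd's tortoise (slow, +1) and hare (fast, +2):
  init: slow=0, fast=0
  step 1: slow=1, fast=2
  step 2: slow=2, fast=4
  step 3: slow=3, fast=6
  step 4: slow=4, fast=4
  slow == fast at node 4: cycle detected

Cycle: yes


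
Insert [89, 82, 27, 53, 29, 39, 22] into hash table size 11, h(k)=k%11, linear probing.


Insert 89: h=1 -> slot 1
Insert 82: h=5 -> slot 5
Insert 27: h=5, 1 probes -> slot 6
Insert 53: h=9 -> slot 9
Insert 29: h=7 -> slot 7
Insert 39: h=6, 2 probes -> slot 8
Insert 22: h=0 -> slot 0

Table: [22, 89, None, None, None, 82, 27, 29, 39, 53, None]


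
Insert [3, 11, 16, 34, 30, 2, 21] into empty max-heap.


Insert 3: [3]
Insert 11: [11, 3]
Insert 16: [16, 3, 11]
Insert 34: [34, 16, 11, 3]
Insert 30: [34, 30, 11, 3, 16]
Insert 2: [34, 30, 11, 3, 16, 2]
Insert 21: [34, 30, 21, 3, 16, 2, 11]

Final heap: [34, 30, 21, 3, 16, 2, 11]


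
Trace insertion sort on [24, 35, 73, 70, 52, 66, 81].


Initial: [24, 35, 73, 70, 52, 66, 81]
Insert 35: [24, 35, 73, 70, 52, 66, 81]
Insert 73: [24, 35, 73, 70, 52, 66, 81]
Insert 70: [24, 35, 70, 73, 52, 66, 81]
Insert 52: [24, 35, 52, 70, 73, 66, 81]
Insert 66: [24, 35, 52, 66, 70, 73, 81]
Insert 81: [24, 35, 52, 66, 70, 73, 81]

Sorted: [24, 35, 52, 66, 70, 73, 81]


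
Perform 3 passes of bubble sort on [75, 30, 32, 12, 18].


Initial: [75, 30, 32, 12, 18]
Pass 1: [30, 32, 12, 18, 75] (4 swaps)
Pass 2: [30, 12, 18, 32, 75] (2 swaps)
Pass 3: [12, 18, 30, 32, 75] (2 swaps)

After 3 passes: [12, 18, 30, 32, 75]


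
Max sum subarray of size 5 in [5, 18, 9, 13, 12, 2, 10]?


[0:5]: 57
[1:6]: 54
[2:7]: 46

Max: 57 at [0:5]


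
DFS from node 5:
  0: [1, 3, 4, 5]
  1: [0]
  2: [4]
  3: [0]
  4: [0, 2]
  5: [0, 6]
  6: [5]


Visit 5, push [6, 0]
Visit 0, push [4, 3, 1]
Visit 1, push []
Visit 3, push []
Visit 4, push [2]
Visit 2, push []
Visit 6, push []

DFS order: [5, 0, 1, 3, 4, 2, 6]


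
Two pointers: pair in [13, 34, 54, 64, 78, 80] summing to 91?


lo=0(13)+hi=5(80)=93
lo=0(13)+hi=4(78)=91

Yes: 13+78=91


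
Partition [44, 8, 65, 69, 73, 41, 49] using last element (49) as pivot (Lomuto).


Pivot: 49
  44 <= 49: advance i (no swap)
  8 <= 49: advance i (no swap)
  41 <= 49: swap -> [44, 8, 41, 69, 73, 65, 49]
Place pivot at 3: [44, 8, 41, 49, 73, 65, 69]

Partitioned: [44, 8, 41, 49, 73, 65, 69]


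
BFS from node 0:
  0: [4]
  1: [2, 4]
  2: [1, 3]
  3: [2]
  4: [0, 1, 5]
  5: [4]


Visit 0, enqueue [4]
Visit 4, enqueue [1, 5]
Visit 1, enqueue [2]
Visit 5, enqueue []
Visit 2, enqueue [3]
Visit 3, enqueue []

BFS order: [0, 4, 1, 5, 2, 3]


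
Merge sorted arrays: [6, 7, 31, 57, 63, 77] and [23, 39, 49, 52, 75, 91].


Take 6 from A
Take 7 from A
Take 23 from B
Take 31 from A
Take 39 from B
Take 49 from B
Take 52 from B
Take 57 from A
Take 63 from A
Take 75 from B
Take 77 from A

Merged: [6, 7, 23, 31, 39, 49, 52, 57, 63, 75, 77, 91]


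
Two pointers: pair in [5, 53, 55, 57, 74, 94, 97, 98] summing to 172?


lo=0(5)+hi=7(98)=103
lo=1(53)+hi=7(98)=151
lo=2(55)+hi=7(98)=153
lo=3(57)+hi=7(98)=155
lo=4(74)+hi=7(98)=172

Yes: 74+98=172


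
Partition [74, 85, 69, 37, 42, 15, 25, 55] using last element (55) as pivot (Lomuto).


Pivot: 55
  37 <= 55: swap -> [37, 85, 69, 74, 42, 15, 25, 55]
  42 <= 55: swap -> [37, 42, 69, 74, 85, 15, 25, 55]
  15 <= 55: swap -> [37, 42, 15, 74, 85, 69, 25, 55]
  25 <= 55: swap -> [37, 42, 15, 25, 85, 69, 74, 55]
Place pivot at 4: [37, 42, 15, 25, 55, 69, 74, 85]

Partitioned: [37, 42, 15, 25, 55, 69, 74, 85]


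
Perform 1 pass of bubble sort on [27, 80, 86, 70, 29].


Initial: [27, 80, 86, 70, 29]
Pass 1: [27, 80, 70, 29, 86] (2 swaps)

After 1 pass: [27, 80, 70, 29, 86]


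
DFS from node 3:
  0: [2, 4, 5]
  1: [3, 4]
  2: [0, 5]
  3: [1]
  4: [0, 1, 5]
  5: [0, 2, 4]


Visit 3, push [1]
Visit 1, push [4]
Visit 4, push [5, 0]
Visit 0, push [5, 2]
Visit 2, push [5]
Visit 5, push []

DFS order: [3, 1, 4, 0, 2, 5]


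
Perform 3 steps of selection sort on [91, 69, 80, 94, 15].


Initial: [91, 69, 80, 94, 15]
Step 1: min=15 at 4
  Swap: [15, 69, 80, 94, 91]
Step 2: min=69 at 1
  Swap: [15, 69, 80, 94, 91]
Step 3: min=80 at 2
  Swap: [15, 69, 80, 94, 91]

After 3 steps: [15, 69, 80, 94, 91]


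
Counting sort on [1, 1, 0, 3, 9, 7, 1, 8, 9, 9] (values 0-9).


Input: [1, 1, 0, 3, 9, 7, 1, 8, 9, 9]
Counts: [1, 3, 0, 1, 0, 0, 0, 1, 1, 3]

Sorted: [0, 1, 1, 1, 3, 7, 8, 9, 9, 9]


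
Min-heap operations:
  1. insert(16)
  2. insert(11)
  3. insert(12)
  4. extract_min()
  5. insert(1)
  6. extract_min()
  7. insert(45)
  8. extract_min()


insert(16) -> [16]
insert(11) -> [11, 16]
insert(12) -> [11, 16, 12]
extract_min()->11, [12, 16]
insert(1) -> [1, 16, 12]
extract_min()->1, [12, 16]
insert(45) -> [12, 16, 45]
extract_min()->12, [16, 45]

Final heap: [16, 45]


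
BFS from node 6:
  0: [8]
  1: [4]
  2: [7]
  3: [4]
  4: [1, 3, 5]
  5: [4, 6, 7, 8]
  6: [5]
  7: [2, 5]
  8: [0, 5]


Visit 6, enqueue [5]
Visit 5, enqueue [4, 7, 8]
Visit 4, enqueue [1, 3]
Visit 7, enqueue [2]
Visit 8, enqueue [0]
Visit 1, enqueue []
Visit 3, enqueue []
Visit 2, enqueue []
Visit 0, enqueue []

BFS order: [6, 5, 4, 7, 8, 1, 3, 2, 0]


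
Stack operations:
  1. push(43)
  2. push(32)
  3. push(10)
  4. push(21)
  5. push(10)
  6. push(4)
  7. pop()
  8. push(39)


push(43) -> [43]
push(32) -> [43, 32]
push(10) -> [43, 32, 10]
push(21) -> [43, 32, 10, 21]
push(10) -> [43, 32, 10, 21, 10]
push(4) -> [43, 32, 10, 21, 10, 4]
pop()->4, [43, 32, 10, 21, 10]
push(39) -> [43, 32, 10, 21, 10, 39]

Final stack: [43, 32, 10, 21, 10, 39]


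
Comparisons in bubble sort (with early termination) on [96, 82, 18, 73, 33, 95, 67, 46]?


Algorithm: bubble sort (with early termination)
Input: [96, 82, 18, 73, 33, 95, 67, 46]
Sorted: [18, 33, 46, 67, 73, 82, 95, 96]

27


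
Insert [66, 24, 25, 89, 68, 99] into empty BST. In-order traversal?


Insert 66: root
Insert 24: L from 66
Insert 25: L from 66 -> R from 24
Insert 89: R from 66
Insert 68: R from 66 -> L from 89
Insert 99: R from 66 -> R from 89

In-order: [24, 25, 66, 68, 89, 99]


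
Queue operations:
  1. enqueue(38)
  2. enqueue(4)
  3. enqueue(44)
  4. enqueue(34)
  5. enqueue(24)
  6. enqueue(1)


enqueue(38) -> [38]
enqueue(4) -> [38, 4]
enqueue(44) -> [38, 4, 44]
enqueue(34) -> [38, 4, 44, 34]
enqueue(24) -> [38, 4, 44, 34, 24]
enqueue(1) -> [38, 4, 44, 34, 24, 1]

Final queue: [38, 4, 44, 34, 24, 1]


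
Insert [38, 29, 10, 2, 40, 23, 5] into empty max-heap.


Insert 38: [38]
Insert 29: [38, 29]
Insert 10: [38, 29, 10]
Insert 2: [38, 29, 10, 2]
Insert 40: [40, 38, 10, 2, 29]
Insert 23: [40, 38, 23, 2, 29, 10]
Insert 5: [40, 38, 23, 2, 29, 10, 5]

Final heap: [40, 38, 23, 2, 29, 10, 5]


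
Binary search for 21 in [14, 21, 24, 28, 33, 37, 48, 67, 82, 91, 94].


Step 1: lo=0, hi=10, mid=5, val=37
Step 2: lo=0, hi=4, mid=2, val=24
Step 3: lo=0, hi=1, mid=0, val=14
Step 4: lo=1, hi=1, mid=1, val=21

Found at index 1


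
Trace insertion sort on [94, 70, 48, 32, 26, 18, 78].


Initial: [94, 70, 48, 32, 26, 18, 78]
Insert 70: [70, 94, 48, 32, 26, 18, 78]
Insert 48: [48, 70, 94, 32, 26, 18, 78]
Insert 32: [32, 48, 70, 94, 26, 18, 78]
Insert 26: [26, 32, 48, 70, 94, 18, 78]
Insert 18: [18, 26, 32, 48, 70, 94, 78]
Insert 78: [18, 26, 32, 48, 70, 78, 94]

Sorted: [18, 26, 32, 48, 70, 78, 94]


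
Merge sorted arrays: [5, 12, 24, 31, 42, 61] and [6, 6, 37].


Take 5 from A
Take 6 from B
Take 6 from B
Take 12 from A
Take 24 from A
Take 31 from A
Take 37 from B

Merged: [5, 6, 6, 12, 24, 31, 37, 42, 61]


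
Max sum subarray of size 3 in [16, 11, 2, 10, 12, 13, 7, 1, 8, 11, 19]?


[0:3]: 29
[1:4]: 23
[2:5]: 24
[3:6]: 35
[4:7]: 32
[5:8]: 21
[6:9]: 16
[7:10]: 20
[8:11]: 38

Max: 38 at [8:11]


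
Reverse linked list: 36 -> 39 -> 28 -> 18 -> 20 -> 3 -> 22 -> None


Step 1: curr=36, set curr.next=prev(None) | reversed so far: 36
Step 2: curr=39, set curr.next=prev(36) | reversed so far: 39 -> 36
Step 3: curr=28, set curr.next=prev(39) | reversed so far: 28 -> 39 -> 36
Step 4: curr=18, set curr.next=prev(28) | reversed so far: 18 -> 28 -> 39 -> 36
Step 5: curr=20, set curr.next=prev(18) | reversed so far: 20 -> 18 -> 28 -> 39 -> 36
Step 6: curr=3, set curr.next=prev(20) | reversed so far: 3 -> 20 -> 18 -> 28 -> 39 -> 36
Step 7: curr=22, set curr.next=prev(3) | reversed so far: 22 -> 3 -> 20 -> 18 -> 28 -> 39 -> 36

22 -> 3 -> 20 -> 18 -> 28 -> 39 -> 36 -> None


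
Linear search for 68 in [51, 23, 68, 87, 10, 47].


i=0: 51!=68
i=1: 23!=68
i=2: 68==68 found!

Found at 2, 3 comps


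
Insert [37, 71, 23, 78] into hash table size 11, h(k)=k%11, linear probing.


Insert 37: h=4 -> slot 4
Insert 71: h=5 -> slot 5
Insert 23: h=1 -> slot 1
Insert 78: h=1, 1 probes -> slot 2

Table: [None, 23, 78, None, 37, 71, None, None, None, None, None]


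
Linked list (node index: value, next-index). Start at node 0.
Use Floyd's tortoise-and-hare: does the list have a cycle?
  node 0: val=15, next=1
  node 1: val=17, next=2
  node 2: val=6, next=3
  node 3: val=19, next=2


Floyd's tortoise (slow, +1) and hare (fast, +2):
  init: slow=0, fast=0
  step 1: slow=1, fast=2
  step 2: slow=2, fast=2
  slow == fast at node 2: cycle detected

Cycle: yes


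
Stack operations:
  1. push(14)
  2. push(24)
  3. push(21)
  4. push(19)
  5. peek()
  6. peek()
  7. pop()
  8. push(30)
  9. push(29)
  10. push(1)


push(14) -> [14]
push(24) -> [14, 24]
push(21) -> [14, 24, 21]
push(19) -> [14, 24, 21, 19]
peek()->19
peek()->19
pop()->19, [14, 24, 21]
push(30) -> [14, 24, 21, 30]
push(29) -> [14, 24, 21, 30, 29]
push(1) -> [14, 24, 21, 30, 29, 1]

Final stack: [14, 24, 21, 30, 29, 1]


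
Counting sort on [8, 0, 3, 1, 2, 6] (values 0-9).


Input: [8, 0, 3, 1, 2, 6]
Counts: [1, 1, 1, 1, 0, 0, 1, 0, 1, 0]

Sorted: [0, 1, 2, 3, 6, 8]


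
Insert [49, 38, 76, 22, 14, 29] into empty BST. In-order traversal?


Insert 49: root
Insert 38: L from 49
Insert 76: R from 49
Insert 22: L from 49 -> L from 38
Insert 14: L from 49 -> L from 38 -> L from 22
Insert 29: L from 49 -> L from 38 -> R from 22

In-order: [14, 22, 29, 38, 49, 76]


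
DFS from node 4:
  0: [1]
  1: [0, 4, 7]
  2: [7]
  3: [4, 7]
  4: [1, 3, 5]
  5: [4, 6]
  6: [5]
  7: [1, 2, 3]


Visit 4, push [5, 3, 1]
Visit 1, push [7, 0]
Visit 0, push []
Visit 7, push [3, 2]
Visit 2, push []
Visit 3, push []
Visit 5, push [6]
Visit 6, push []

DFS order: [4, 1, 0, 7, 2, 3, 5, 6]


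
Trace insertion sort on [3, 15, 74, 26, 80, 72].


Initial: [3, 15, 74, 26, 80, 72]
Insert 15: [3, 15, 74, 26, 80, 72]
Insert 74: [3, 15, 74, 26, 80, 72]
Insert 26: [3, 15, 26, 74, 80, 72]
Insert 80: [3, 15, 26, 74, 80, 72]
Insert 72: [3, 15, 26, 72, 74, 80]

Sorted: [3, 15, 26, 72, 74, 80]


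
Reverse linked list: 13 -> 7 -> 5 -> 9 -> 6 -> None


Step 1: curr=13, set curr.next=prev(None) | reversed so far: 13
Step 2: curr=7, set curr.next=prev(13) | reversed so far: 7 -> 13
Step 3: curr=5, set curr.next=prev(7) | reversed so far: 5 -> 7 -> 13
Step 4: curr=9, set curr.next=prev(5) | reversed so far: 9 -> 5 -> 7 -> 13
Step 5: curr=6, set curr.next=prev(9) | reversed so far: 6 -> 9 -> 5 -> 7 -> 13

6 -> 9 -> 5 -> 7 -> 13 -> None


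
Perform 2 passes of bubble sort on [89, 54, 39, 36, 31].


Initial: [89, 54, 39, 36, 31]
Pass 1: [54, 39, 36, 31, 89] (4 swaps)
Pass 2: [39, 36, 31, 54, 89] (3 swaps)

After 2 passes: [39, 36, 31, 54, 89]


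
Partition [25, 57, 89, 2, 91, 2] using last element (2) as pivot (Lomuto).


Pivot: 2
  2 <= 2: swap -> [2, 57, 89, 25, 91, 2]
Place pivot at 1: [2, 2, 89, 25, 91, 57]

Partitioned: [2, 2, 89, 25, 91, 57]


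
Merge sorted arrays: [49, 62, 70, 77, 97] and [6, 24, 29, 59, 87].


Take 6 from B
Take 24 from B
Take 29 from B
Take 49 from A
Take 59 from B
Take 62 from A
Take 70 from A
Take 77 from A
Take 87 from B

Merged: [6, 24, 29, 49, 59, 62, 70, 77, 87, 97]


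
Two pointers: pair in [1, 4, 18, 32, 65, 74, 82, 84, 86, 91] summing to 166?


lo=0(1)+hi=9(91)=92
lo=1(4)+hi=9(91)=95
lo=2(18)+hi=9(91)=109
lo=3(32)+hi=9(91)=123
lo=4(65)+hi=9(91)=156
lo=5(74)+hi=9(91)=165
lo=6(82)+hi=9(91)=173
lo=6(82)+hi=8(86)=168
lo=6(82)+hi=7(84)=166

Yes: 82+84=166


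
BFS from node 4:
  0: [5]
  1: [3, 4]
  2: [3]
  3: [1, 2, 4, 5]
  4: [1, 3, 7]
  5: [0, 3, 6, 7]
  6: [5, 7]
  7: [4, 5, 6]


Visit 4, enqueue [1, 3, 7]
Visit 1, enqueue []
Visit 3, enqueue [2, 5]
Visit 7, enqueue [6]
Visit 2, enqueue []
Visit 5, enqueue [0]
Visit 6, enqueue []
Visit 0, enqueue []

BFS order: [4, 1, 3, 7, 2, 5, 6, 0]


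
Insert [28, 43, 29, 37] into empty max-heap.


Insert 28: [28]
Insert 43: [43, 28]
Insert 29: [43, 28, 29]
Insert 37: [43, 37, 29, 28]

Final heap: [43, 37, 29, 28]


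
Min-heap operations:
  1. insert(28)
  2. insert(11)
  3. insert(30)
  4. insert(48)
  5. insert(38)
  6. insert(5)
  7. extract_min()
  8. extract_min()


insert(28) -> [28]
insert(11) -> [11, 28]
insert(30) -> [11, 28, 30]
insert(48) -> [11, 28, 30, 48]
insert(38) -> [11, 28, 30, 48, 38]
insert(5) -> [5, 28, 11, 48, 38, 30]
extract_min()->5, [11, 28, 30, 48, 38]
extract_min()->11, [28, 38, 30, 48]

Final heap: [28, 38, 30, 48]


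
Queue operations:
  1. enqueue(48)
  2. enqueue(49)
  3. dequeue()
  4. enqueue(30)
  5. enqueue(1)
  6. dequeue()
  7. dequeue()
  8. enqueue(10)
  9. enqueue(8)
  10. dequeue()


enqueue(48) -> [48]
enqueue(49) -> [48, 49]
dequeue()->48, [49]
enqueue(30) -> [49, 30]
enqueue(1) -> [49, 30, 1]
dequeue()->49, [30, 1]
dequeue()->30, [1]
enqueue(10) -> [1, 10]
enqueue(8) -> [1, 10, 8]
dequeue()->1, [10, 8]

Final queue: [10, 8]


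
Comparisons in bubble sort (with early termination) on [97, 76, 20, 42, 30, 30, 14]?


Algorithm: bubble sort (with early termination)
Input: [97, 76, 20, 42, 30, 30, 14]
Sorted: [14, 20, 30, 30, 42, 76, 97]

21


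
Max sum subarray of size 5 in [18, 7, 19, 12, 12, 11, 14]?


[0:5]: 68
[1:6]: 61
[2:7]: 68

Max: 68 at [0:5]


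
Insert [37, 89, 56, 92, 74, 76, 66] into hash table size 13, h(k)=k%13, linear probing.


Insert 37: h=11 -> slot 11
Insert 89: h=11, 1 probes -> slot 12
Insert 56: h=4 -> slot 4
Insert 92: h=1 -> slot 1
Insert 74: h=9 -> slot 9
Insert 76: h=11, 2 probes -> slot 0
Insert 66: h=1, 1 probes -> slot 2

Table: [76, 92, 66, None, 56, None, None, None, None, 74, None, 37, 89]


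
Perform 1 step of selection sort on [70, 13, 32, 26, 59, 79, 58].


Initial: [70, 13, 32, 26, 59, 79, 58]
Step 1: min=13 at 1
  Swap: [13, 70, 32, 26, 59, 79, 58]

After 1 step: [13, 70, 32, 26, 59, 79, 58]


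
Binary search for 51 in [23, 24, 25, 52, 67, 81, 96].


Step 1: lo=0, hi=6, mid=3, val=52
Step 2: lo=0, hi=2, mid=1, val=24
Step 3: lo=2, hi=2, mid=2, val=25

Not found


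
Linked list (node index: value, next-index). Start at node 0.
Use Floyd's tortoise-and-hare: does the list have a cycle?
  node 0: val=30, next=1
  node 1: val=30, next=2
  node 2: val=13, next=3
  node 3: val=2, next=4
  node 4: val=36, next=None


Floyd's tortoise (slow, +1) and hare (fast, +2):
  init: slow=0, fast=0
  step 1: slow=1, fast=2
  step 2: slow=2, fast=4
  step 3: fast -> None, no cycle

Cycle: no


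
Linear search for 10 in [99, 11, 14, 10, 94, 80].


i=0: 99!=10
i=1: 11!=10
i=2: 14!=10
i=3: 10==10 found!

Found at 3, 4 comps


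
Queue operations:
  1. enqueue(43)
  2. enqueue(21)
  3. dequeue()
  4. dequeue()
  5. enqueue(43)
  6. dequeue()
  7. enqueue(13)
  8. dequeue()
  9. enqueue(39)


enqueue(43) -> [43]
enqueue(21) -> [43, 21]
dequeue()->43, [21]
dequeue()->21, []
enqueue(43) -> [43]
dequeue()->43, []
enqueue(13) -> [13]
dequeue()->13, []
enqueue(39) -> [39]

Final queue: [39]


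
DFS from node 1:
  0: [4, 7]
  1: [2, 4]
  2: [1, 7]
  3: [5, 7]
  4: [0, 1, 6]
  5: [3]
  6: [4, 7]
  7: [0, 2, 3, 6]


Visit 1, push [4, 2]
Visit 2, push [7]
Visit 7, push [6, 3, 0]
Visit 0, push [4]
Visit 4, push [6]
Visit 6, push []
Visit 3, push [5]
Visit 5, push []

DFS order: [1, 2, 7, 0, 4, 6, 3, 5]


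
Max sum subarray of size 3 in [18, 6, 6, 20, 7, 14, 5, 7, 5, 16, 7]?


[0:3]: 30
[1:4]: 32
[2:5]: 33
[3:6]: 41
[4:7]: 26
[5:8]: 26
[6:9]: 17
[7:10]: 28
[8:11]: 28

Max: 41 at [3:6]


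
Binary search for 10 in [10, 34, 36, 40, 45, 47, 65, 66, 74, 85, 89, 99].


Step 1: lo=0, hi=11, mid=5, val=47
Step 2: lo=0, hi=4, mid=2, val=36
Step 3: lo=0, hi=1, mid=0, val=10

Found at index 0


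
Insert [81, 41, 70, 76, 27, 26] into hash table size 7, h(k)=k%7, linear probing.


Insert 81: h=4 -> slot 4
Insert 41: h=6 -> slot 6
Insert 70: h=0 -> slot 0
Insert 76: h=6, 2 probes -> slot 1
Insert 27: h=6, 3 probes -> slot 2
Insert 26: h=5 -> slot 5

Table: [70, 76, 27, None, 81, 26, 41]


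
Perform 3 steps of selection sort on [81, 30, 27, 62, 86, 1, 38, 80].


Initial: [81, 30, 27, 62, 86, 1, 38, 80]
Step 1: min=1 at 5
  Swap: [1, 30, 27, 62, 86, 81, 38, 80]
Step 2: min=27 at 2
  Swap: [1, 27, 30, 62, 86, 81, 38, 80]
Step 3: min=30 at 2
  Swap: [1, 27, 30, 62, 86, 81, 38, 80]

After 3 steps: [1, 27, 30, 62, 86, 81, 38, 80]


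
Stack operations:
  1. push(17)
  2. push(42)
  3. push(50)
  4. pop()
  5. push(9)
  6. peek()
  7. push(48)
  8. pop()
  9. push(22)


push(17) -> [17]
push(42) -> [17, 42]
push(50) -> [17, 42, 50]
pop()->50, [17, 42]
push(9) -> [17, 42, 9]
peek()->9
push(48) -> [17, 42, 9, 48]
pop()->48, [17, 42, 9]
push(22) -> [17, 42, 9, 22]

Final stack: [17, 42, 9, 22]


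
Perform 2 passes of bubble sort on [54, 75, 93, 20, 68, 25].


Initial: [54, 75, 93, 20, 68, 25]
Pass 1: [54, 75, 20, 68, 25, 93] (3 swaps)
Pass 2: [54, 20, 68, 25, 75, 93] (3 swaps)

After 2 passes: [54, 20, 68, 25, 75, 93]


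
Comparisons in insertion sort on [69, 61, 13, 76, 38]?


Algorithm: insertion sort
Input: [69, 61, 13, 76, 38]
Sorted: [13, 38, 61, 69, 76]

8


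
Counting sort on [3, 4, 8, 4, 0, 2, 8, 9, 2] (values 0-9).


Input: [3, 4, 8, 4, 0, 2, 8, 9, 2]
Counts: [1, 0, 2, 1, 2, 0, 0, 0, 2, 1]

Sorted: [0, 2, 2, 3, 4, 4, 8, 8, 9]


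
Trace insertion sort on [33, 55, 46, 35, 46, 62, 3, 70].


Initial: [33, 55, 46, 35, 46, 62, 3, 70]
Insert 55: [33, 55, 46, 35, 46, 62, 3, 70]
Insert 46: [33, 46, 55, 35, 46, 62, 3, 70]
Insert 35: [33, 35, 46, 55, 46, 62, 3, 70]
Insert 46: [33, 35, 46, 46, 55, 62, 3, 70]
Insert 62: [33, 35, 46, 46, 55, 62, 3, 70]
Insert 3: [3, 33, 35, 46, 46, 55, 62, 70]
Insert 70: [3, 33, 35, 46, 46, 55, 62, 70]

Sorted: [3, 33, 35, 46, 46, 55, 62, 70]


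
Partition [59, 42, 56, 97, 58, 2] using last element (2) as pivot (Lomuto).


Pivot: 2
Place pivot at 0: [2, 42, 56, 97, 58, 59]

Partitioned: [2, 42, 56, 97, 58, 59]


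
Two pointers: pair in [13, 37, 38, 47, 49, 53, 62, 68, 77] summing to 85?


lo=0(13)+hi=8(77)=90
lo=0(13)+hi=7(68)=81
lo=1(37)+hi=7(68)=105
lo=1(37)+hi=6(62)=99
lo=1(37)+hi=5(53)=90
lo=1(37)+hi=4(49)=86
lo=1(37)+hi=3(47)=84
lo=2(38)+hi=3(47)=85

Yes: 38+47=85


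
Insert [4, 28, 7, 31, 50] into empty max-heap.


Insert 4: [4]
Insert 28: [28, 4]
Insert 7: [28, 4, 7]
Insert 31: [31, 28, 7, 4]
Insert 50: [50, 31, 7, 4, 28]

Final heap: [50, 31, 7, 4, 28]


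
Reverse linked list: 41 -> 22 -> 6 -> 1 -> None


Step 1: curr=41, set curr.next=prev(None) | reversed so far: 41
Step 2: curr=22, set curr.next=prev(41) | reversed so far: 22 -> 41
Step 3: curr=6, set curr.next=prev(22) | reversed so far: 6 -> 22 -> 41
Step 4: curr=1, set curr.next=prev(6) | reversed so far: 1 -> 6 -> 22 -> 41

1 -> 6 -> 22 -> 41 -> None


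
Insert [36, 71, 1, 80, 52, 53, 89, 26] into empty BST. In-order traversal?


Insert 36: root
Insert 71: R from 36
Insert 1: L from 36
Insert 80: R from 36 -> R from 71
Insert 52: R from 36 -> L from 71
Insert 53: R from 36 -> L from 71 -> R from 52
Insert 89: R from 36 -> R from 71 -> R from 80
Insert 26: L from 36 -> R from 1

In-order: [1, 26, 36, 52, 53, 71, 80, 89]


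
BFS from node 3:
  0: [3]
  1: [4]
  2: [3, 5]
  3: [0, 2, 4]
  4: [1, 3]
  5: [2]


Visit 3, enqueue [0, 2, 4]
Visit 0, enqueue []
Visit 2, enqueue [5]
Visit 4, enqueue [1]
Visit 5, enqueue []
Visit 1, enqueue []

BFS order: [3, 0, 2, 4, 5, 1]


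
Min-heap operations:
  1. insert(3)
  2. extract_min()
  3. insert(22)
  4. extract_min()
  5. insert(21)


insert(3) -> [3]
extract_min()->3, []
insert(22) -> [22]
extract_min()->22, []
insert(21) -> [21]

Final heap: [21]


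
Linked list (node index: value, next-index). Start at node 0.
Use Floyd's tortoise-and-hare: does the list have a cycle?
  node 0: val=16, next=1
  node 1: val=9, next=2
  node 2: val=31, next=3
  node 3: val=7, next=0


Floyd's tortoise (slow, +1) and hare (fast, +2):
  init: slow=0, fast=0
  step 1: slow=1, fast=2
  step 2: slow=2, fast=0
  step 3: slow=3, fast=2
  step 4: slow=0, fast=0
  slow == fast at node 0: cycle detected

Cycle: yes


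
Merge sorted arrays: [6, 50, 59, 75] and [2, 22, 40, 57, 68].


Take 2 from B
Take 6 from A
Take 22 from B
Take 40 from B
Take 50 from A
Take 57 from B
Take 59 from A
Take 68 from B

Merged: [2, 6, 22, 40, 50, 57, 59, 68, 75]


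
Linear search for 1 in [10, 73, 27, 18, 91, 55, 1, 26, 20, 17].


i=0: 10!=1
i=1: 73!=1
i=2: 27!=1
i=3: 18!=1
i=4: 91!=1
i=5: 55!=1
i=6: 1==1 found!

Found at 6, 7 comps


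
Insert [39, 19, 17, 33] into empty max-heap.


Insert 39: [39]
Insert 19: [39, 19]
Insert 17: [39, 19, 17]
Insert 33: [39, 33, 17, 19]

Final heap: [39, 33, 17, 19]


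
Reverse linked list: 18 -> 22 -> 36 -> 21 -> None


Step 1: curr=18, set curr.next=prev(None) | reversed so far: 18
Step 2: curr=22, set curr.next=prev(18) | reversed so far: 22 -> 18
Step 3: curr=36, set curr.next=prev(22) | reversed so far: 36 -> 22 -> 18
Step 4: curr=21, set curr.next=prev(36) | reversed so far: 21 -> 36 -> 22 -> 18

21 -> 36 -> 22 -> 18 -> None


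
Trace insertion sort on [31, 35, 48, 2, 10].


Initial: [31, 35, 48, 2, 10]
Insert 35: [31, 35, 48, 2, 10]
Insert 48: [31, 35, 48, 2, 10]
Insert 2: [2, 31, 35, 48, 10]
Insert 10: [2, 10, 31, 35, 48]

Sorted: [2, 10, 31, 35, 48]


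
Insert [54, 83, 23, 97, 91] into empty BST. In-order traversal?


Insert 54: root
Insert 83: R from 54
Insert 23: L from 54
Insert 97: R from 54 -> R from 83
Insert 91: R from 54 -> R from 83 -> L from 97

In-order: [23, 54, 83, 91, 97]


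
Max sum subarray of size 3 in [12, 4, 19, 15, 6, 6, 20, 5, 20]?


[0:3]: 35
[1:4]: 38
[2:5]: 40
[3:6]: 27
[4:7]: 32
[5:8]: 31
[6:9]: 45

Max: 45 at [6:9]


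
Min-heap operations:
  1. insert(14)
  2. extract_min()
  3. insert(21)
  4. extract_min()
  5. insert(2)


insert(14) -> [14]
extract_min()->14, []
insert(21) -> [21]
extract_min()->21, []
insert(2) -> [2]

Final heap: [2]


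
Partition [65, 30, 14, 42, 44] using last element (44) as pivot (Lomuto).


Pivot: 44
  30 <= 44: swap -> [30, 65, 14, 42, 44]
  14 <= 44: swap -> [30, 14, 65, 42, 44]
  42 <= 44: swap -> [30, 14, 42, 65, 44]
Place pivot at 3: [30, 14, 42, 44, 65]

Partitioned: [30, 14, 42, 44, 65]
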